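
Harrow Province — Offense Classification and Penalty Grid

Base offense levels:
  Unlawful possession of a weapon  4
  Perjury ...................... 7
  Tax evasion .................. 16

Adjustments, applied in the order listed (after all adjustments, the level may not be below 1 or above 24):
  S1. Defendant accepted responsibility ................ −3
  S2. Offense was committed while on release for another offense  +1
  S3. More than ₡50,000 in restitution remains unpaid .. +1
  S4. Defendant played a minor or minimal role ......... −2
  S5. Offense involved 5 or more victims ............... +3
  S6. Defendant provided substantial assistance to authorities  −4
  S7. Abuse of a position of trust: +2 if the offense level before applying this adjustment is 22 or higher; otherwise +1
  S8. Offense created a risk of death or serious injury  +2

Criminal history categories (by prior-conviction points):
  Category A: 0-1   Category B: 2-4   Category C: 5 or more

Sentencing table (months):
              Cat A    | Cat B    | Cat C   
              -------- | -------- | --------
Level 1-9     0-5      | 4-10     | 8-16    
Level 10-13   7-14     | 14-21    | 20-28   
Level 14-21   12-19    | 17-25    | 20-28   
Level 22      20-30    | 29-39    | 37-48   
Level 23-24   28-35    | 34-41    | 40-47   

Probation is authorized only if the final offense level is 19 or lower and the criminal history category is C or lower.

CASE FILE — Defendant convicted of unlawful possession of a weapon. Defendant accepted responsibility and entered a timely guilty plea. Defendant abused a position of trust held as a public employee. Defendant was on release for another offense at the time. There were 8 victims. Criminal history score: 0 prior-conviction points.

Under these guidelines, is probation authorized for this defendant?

Yes

Base offense level for unlawful possession of a weapon: 4.
S1 applies: 4 − 3 = 1.
S2 applies: 1 + 1 = 2.
S3 does not apply.
S5 applies: 2 + 3 = 5.
S7 applies (level before this adjustment is 5 < 22, so +1): 5 + 1 = 6.
S8 does not apply.
Final offense level: 6.
Criminal history: 0 prior points → Category A (0-1).
Level 6 falls in the 1-9 band.
Grid: Level 1-9 × Category A = 0-5 months.
Probation check: level 6 ≤ 19 and category A ≤ C → eligible.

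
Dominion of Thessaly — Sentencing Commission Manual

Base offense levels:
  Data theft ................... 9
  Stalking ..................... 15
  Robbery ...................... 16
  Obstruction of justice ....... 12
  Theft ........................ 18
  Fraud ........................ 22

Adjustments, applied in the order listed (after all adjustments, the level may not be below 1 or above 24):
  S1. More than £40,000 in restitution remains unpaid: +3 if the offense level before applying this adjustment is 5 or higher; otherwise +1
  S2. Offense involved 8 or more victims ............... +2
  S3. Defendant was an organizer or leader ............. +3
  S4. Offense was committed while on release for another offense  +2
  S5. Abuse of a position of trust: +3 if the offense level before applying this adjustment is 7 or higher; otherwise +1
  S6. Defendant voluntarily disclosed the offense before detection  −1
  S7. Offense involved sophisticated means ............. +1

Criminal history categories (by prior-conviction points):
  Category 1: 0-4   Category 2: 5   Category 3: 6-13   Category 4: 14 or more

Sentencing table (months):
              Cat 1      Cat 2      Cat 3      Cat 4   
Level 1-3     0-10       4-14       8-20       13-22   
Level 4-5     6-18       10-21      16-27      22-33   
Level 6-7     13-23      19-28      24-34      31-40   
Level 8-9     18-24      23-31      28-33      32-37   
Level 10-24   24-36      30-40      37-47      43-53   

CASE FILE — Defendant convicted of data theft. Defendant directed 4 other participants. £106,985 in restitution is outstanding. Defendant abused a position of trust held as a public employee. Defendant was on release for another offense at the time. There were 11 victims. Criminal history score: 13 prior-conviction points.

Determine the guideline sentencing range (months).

37-47 months

Base offense level for data theft: 9.
S1 applies (level before this adjustment is 9 ≥ 5, so +3): 9 + 3 = 12.
S2 applies: 12 + 2 = 14.
S3 applies: 14 + 3 = 17.
S4 applies: 17 + 2 = 19.
S5 applies (level before this adjustment is 19 ≥ 7, so +3): 19 + 3 = 22.
S7 does not apply.
Final offense level: 22.
Criminal history: 13 prior points → Category 3 (6-13).
Level 22 falls in the 10-24 band.
Grid: Level 10-24 × Category 3 = 37-47 months.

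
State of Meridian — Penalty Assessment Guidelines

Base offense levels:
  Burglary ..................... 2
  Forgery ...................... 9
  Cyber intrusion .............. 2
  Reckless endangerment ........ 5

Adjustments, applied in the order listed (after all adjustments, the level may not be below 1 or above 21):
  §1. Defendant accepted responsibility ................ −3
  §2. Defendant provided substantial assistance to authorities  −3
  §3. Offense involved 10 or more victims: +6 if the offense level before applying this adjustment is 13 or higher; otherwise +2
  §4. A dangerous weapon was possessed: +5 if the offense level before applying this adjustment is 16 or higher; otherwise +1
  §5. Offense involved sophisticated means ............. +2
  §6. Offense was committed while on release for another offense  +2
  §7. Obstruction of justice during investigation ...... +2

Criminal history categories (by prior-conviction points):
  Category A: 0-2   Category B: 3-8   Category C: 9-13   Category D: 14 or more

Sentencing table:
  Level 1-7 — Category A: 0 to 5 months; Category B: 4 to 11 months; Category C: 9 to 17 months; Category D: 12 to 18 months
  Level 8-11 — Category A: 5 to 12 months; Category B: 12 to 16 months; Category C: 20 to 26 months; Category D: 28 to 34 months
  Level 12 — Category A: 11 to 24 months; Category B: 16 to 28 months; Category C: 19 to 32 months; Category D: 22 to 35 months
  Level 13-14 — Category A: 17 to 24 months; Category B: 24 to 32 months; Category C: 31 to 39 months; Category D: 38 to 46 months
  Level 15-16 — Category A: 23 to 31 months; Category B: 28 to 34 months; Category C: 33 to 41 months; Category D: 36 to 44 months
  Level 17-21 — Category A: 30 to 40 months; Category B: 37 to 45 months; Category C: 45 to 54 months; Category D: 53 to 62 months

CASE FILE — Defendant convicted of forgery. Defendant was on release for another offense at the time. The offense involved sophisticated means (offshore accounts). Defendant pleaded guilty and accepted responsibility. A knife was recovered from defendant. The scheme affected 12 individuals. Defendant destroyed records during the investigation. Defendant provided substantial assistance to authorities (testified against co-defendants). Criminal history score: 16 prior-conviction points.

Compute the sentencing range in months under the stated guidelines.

22-35 months

Base offense level for forgery: 9.
§1 applies: 9 − 3 = 6.
§2 applies: 6 − 3 = 3.
§3 applies (level before this adjustment is 3 < 13, so +2): 3 + 2 = 5.
§4 applies (level before this adjustment is 5 < 16, so +1): 5 + 1 = 6.
§5 applies: 6 + 2 = 8.
§6 applies: 8 + 2 = 10.
§7 applies: 10 + 2 = 12.
Final offense level: 12.
Criminal history: 16 prior points → Category D (14+).
Level 12 falls in the 12 band.
Grid: Level 12 × Category D = 22-35 months.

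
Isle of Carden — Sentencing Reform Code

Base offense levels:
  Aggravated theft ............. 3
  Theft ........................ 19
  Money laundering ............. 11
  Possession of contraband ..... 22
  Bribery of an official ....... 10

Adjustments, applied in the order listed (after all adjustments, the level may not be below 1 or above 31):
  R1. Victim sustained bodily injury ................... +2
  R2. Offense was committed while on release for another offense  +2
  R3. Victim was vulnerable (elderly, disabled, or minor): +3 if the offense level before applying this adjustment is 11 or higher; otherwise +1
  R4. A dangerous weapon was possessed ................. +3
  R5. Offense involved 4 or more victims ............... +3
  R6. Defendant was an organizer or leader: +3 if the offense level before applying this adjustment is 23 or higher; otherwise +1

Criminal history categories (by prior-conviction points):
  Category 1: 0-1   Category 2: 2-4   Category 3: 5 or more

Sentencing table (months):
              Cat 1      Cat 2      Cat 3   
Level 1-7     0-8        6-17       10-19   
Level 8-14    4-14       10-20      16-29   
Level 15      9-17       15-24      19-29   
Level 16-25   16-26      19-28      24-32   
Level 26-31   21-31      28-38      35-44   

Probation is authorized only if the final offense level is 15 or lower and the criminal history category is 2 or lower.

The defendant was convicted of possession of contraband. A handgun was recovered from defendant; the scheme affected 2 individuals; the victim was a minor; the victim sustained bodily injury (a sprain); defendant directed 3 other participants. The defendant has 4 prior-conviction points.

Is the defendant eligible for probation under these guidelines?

Base offense level for possession of contraband: 22.
R1 applies: 22 + 2 = 24.
R3 applies (level before this adjustment is 24 ≥ 11, so +3): 24 + 3 = 27.
R4 applies: 27 + 3 = 30.
R5 does not apply.
R6 applies (level before this adjustment is 30 ≥ 23, so +3): 30 + 3 = 33.
Level 33 exceeds the maximum of 31; capped at 31.
Final offense level: 31.
Criminal history: 4 prior points → Category 2 (2-4).
Level 31 falls in the 26-31 band.
Grid: Level 26-31 × Category 2 = 28-38 months.
Probation check: level 31 > 15 and category 2 ≤ 2 → not eligible.

No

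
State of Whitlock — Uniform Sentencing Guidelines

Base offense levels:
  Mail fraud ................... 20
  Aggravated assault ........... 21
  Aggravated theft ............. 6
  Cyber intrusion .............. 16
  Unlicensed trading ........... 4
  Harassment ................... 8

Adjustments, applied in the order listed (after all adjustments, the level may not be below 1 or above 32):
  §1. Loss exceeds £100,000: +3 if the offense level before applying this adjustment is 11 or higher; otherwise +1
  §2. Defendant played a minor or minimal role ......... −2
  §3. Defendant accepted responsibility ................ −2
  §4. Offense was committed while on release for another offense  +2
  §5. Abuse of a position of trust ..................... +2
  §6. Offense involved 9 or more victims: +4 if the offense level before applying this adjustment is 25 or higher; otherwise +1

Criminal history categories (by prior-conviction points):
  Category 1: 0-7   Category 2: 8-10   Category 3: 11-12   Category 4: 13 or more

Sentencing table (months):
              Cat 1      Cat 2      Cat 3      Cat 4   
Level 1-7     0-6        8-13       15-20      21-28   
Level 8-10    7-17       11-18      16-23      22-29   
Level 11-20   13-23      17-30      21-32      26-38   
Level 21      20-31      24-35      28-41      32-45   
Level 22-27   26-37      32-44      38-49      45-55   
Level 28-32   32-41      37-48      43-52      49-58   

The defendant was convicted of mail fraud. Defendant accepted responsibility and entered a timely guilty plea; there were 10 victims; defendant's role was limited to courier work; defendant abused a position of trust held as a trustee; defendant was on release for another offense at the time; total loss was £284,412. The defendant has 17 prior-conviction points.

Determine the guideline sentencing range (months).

Base offense level for mail fraud: 20.
§1 applies (level before this adjustment is 20 ≥ 11, so +3): 20 + 3 = 23.
§2 applies: 23 − 2 = 21.
§3 applies: 21 − 2 = 19.
§4 applies: 19 + 2 = 21.
§5 applies: 21 + 2 = 23.
§6 applies (level before this adjustment is 23 < 25, so +1): 23 + 1 = 24.
Final offense level: 24.
Criminal history: 17 prior points → Category 4 (13+).
Level 24 falls in the 22-27 band.
Grid: Level 22-27 × Category 4 = 45-55 months.

45-55 months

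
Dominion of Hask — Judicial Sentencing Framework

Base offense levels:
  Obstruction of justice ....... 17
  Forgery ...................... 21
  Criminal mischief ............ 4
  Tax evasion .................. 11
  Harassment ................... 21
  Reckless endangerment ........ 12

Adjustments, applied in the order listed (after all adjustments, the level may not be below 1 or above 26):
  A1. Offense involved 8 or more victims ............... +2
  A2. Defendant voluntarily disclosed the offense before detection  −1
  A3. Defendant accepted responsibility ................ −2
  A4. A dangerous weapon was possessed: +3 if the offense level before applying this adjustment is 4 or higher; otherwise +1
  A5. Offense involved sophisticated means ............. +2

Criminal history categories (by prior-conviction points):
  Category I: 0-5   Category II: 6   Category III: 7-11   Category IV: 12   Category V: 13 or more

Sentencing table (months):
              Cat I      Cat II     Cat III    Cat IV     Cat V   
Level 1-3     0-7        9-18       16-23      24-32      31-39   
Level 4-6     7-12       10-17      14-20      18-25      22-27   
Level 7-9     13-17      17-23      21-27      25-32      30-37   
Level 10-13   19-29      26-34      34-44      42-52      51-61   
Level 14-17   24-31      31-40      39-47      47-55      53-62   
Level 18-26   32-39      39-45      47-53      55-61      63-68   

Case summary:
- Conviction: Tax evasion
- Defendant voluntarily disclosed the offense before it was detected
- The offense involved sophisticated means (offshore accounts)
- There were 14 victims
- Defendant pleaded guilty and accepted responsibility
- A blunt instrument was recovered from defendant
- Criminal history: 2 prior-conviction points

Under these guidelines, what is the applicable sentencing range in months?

Base offense level for tax evasion: 11.
A1 applies: 11 + 2 = 13.
A2 applies: 13 − 1 = 12.
A3 applies: 12 − 2 = 10.
A4 applies (level before this adjustment is 10 ≥ 4, so +3): 10 + 3 = 13.
A5 applies: 13 + 2 = 15.
Final offense level: 15.
Criminal history: 2 prior points → Category I (0-5).
Level 15 falls in the 14-17 band.
Grid: Level 14-17 × Category I = 24-31 months.

24-31 months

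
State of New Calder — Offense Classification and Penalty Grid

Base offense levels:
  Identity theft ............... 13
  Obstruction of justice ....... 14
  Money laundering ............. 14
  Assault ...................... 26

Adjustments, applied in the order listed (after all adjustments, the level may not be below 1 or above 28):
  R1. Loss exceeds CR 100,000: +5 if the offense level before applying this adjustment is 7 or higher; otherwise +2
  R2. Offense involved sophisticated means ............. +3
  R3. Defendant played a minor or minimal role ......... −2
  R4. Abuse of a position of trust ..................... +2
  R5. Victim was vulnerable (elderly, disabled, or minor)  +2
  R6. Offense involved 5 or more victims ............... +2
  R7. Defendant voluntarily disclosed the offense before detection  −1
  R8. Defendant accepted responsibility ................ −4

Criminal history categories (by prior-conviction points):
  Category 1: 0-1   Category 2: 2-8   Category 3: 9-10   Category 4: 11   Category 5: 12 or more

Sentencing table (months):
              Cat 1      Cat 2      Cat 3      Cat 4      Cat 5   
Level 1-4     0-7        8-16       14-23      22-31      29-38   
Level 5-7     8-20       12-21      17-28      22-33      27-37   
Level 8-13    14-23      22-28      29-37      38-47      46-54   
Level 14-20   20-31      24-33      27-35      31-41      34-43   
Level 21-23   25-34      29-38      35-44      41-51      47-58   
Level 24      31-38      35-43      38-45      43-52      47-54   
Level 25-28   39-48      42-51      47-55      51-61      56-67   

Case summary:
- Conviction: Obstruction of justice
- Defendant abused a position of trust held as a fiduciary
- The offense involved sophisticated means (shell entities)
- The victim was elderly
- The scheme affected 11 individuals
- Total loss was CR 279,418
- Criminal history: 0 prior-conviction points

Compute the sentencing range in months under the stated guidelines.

39-48 months

Base offense level for obstruction of justice: 14.
R1 applies (level before this adjustment is 14 ≥ 7, so +5): 14 + 5 = 19.
R2 applies: 19 + 3 = 22.
R4 applies: 22 + 2 = 24.
R5 applies: 24 + 2 = 26.
R6 applies: 26 + 2 = 28.
R7 does not apply.
Final offense level: 28.
Criminal history: 0 prior points → Category 1 (0-1).
Level 28 falls in the 25-28 band.
Grid: Level 25-28 × Category 1 = 39-48 months.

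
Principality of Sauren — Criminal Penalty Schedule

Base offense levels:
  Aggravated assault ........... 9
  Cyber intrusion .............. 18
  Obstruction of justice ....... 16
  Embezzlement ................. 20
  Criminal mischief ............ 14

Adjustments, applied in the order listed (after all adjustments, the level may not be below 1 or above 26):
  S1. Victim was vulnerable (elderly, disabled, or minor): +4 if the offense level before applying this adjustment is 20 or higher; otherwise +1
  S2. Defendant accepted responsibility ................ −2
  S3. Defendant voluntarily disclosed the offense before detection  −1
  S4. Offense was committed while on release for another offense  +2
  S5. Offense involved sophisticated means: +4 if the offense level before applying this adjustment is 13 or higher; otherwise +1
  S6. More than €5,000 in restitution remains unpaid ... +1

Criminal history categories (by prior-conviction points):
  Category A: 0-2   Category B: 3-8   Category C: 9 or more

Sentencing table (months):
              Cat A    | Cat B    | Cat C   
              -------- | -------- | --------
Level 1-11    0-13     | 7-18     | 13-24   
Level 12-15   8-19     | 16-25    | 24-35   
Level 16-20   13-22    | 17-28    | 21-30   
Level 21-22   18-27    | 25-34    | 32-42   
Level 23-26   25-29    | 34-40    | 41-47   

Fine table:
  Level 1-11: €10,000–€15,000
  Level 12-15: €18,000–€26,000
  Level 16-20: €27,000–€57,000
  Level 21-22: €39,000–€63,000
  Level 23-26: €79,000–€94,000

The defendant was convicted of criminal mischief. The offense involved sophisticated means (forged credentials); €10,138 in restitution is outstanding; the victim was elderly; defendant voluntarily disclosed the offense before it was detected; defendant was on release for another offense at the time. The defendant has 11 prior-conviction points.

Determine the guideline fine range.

Base offense level for criminal mischief: 14.
S1 applies (level before this adjustment is 14 < 20, so +1): 14 + 1 = 15.
S2 does not apply.
S3 applies: 15 − 1 = 14.
S4 applies: 14 + 2 = 16.
S5 applies (level before this adjustment is 16 ≥ 13, so +4): 16 + 4 = 20.
S6 applies: 20 + 1 = 21.
Final offense level: 21.
Level 21 falls in the 21-22 band.
Fine table: Level 21-22 → €39,000–€63,000.

€39,000–€63,000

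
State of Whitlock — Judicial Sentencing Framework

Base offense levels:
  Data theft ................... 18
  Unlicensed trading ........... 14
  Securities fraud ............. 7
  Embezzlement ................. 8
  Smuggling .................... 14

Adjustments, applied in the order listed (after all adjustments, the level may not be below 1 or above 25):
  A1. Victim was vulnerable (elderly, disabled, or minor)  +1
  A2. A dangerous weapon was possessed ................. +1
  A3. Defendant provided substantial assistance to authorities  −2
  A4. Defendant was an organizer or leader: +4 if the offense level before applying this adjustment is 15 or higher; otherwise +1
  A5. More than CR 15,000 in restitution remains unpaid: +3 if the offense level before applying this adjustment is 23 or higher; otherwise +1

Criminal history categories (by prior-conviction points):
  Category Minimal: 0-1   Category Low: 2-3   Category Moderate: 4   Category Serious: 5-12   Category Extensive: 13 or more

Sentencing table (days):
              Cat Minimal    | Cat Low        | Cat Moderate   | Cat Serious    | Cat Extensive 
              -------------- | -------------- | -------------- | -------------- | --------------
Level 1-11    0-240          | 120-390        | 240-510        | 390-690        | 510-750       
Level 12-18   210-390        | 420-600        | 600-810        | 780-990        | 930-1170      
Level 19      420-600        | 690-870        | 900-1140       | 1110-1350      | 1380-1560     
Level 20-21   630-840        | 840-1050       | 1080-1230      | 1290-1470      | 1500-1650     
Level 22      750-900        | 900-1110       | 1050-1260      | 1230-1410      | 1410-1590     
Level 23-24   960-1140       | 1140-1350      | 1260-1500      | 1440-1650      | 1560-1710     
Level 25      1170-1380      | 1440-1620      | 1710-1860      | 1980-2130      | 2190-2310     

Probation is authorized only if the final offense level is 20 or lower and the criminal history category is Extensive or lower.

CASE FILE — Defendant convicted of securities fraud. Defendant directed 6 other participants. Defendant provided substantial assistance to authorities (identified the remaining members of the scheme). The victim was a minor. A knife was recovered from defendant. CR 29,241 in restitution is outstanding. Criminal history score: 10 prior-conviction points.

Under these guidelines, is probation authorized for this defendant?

Yes

Base offense level for securities fraud: 7.
A1 applies: 7 + 1 = 8.
A2 applies: 8 + 1 = 9.
A3 applies: 9 − 2 = 7.
A4 applies (level before this adjustment is 7 < 15, so +1): 7 + 1 = 8.
A5 applies (level before this adjustment is 8 < 23, so +1): 8 + 1 = 9.
Final offense level: 9.
Criminal history: 10 prior points → Category Serious (5-12).
Level 9 falls in the 1-11 band.
Grid: Level 1-11 × Category Serious = 390-690 days.
Probation check: level 9 ≤ 20 and category Serious ≤ Extensive → eligible.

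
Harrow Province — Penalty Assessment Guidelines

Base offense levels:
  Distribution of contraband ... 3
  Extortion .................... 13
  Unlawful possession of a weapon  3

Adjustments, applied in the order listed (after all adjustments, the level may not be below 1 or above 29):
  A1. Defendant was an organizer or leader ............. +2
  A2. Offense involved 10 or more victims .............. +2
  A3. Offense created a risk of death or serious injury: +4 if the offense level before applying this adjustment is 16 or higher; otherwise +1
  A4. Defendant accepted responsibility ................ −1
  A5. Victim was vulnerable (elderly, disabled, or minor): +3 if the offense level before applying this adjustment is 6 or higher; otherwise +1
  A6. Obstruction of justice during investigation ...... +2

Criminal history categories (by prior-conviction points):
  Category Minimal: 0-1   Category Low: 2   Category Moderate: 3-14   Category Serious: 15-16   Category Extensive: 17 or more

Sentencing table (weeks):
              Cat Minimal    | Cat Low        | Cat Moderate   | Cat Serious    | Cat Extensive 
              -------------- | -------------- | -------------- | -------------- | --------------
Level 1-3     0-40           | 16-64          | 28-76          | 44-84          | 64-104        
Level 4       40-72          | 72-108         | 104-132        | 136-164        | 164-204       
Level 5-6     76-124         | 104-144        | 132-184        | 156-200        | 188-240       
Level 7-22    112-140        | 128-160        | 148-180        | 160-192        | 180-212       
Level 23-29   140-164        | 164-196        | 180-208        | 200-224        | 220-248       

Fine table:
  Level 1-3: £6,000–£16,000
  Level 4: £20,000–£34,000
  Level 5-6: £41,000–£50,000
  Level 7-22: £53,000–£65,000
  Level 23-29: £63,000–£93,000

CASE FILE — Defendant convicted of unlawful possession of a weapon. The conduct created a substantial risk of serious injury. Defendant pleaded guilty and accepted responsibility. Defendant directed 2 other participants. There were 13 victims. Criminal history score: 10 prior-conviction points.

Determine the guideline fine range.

£53,000–£65,000

Base offense level for unlawful possession of a weapon: 3.
A1 applies: 3 + 2 = 5.
A2 applies: 5 + 2 = 7.
A3 applies (level before this adjustment is 7 < 16, so +1): 7 + 1 = 8.
A4 applies: 8 − 1 = 7.
Final offense level: 7.
Level 7 falls in the 7-22 band.
Fine table: Level 7-22 → £53,000–£65,000.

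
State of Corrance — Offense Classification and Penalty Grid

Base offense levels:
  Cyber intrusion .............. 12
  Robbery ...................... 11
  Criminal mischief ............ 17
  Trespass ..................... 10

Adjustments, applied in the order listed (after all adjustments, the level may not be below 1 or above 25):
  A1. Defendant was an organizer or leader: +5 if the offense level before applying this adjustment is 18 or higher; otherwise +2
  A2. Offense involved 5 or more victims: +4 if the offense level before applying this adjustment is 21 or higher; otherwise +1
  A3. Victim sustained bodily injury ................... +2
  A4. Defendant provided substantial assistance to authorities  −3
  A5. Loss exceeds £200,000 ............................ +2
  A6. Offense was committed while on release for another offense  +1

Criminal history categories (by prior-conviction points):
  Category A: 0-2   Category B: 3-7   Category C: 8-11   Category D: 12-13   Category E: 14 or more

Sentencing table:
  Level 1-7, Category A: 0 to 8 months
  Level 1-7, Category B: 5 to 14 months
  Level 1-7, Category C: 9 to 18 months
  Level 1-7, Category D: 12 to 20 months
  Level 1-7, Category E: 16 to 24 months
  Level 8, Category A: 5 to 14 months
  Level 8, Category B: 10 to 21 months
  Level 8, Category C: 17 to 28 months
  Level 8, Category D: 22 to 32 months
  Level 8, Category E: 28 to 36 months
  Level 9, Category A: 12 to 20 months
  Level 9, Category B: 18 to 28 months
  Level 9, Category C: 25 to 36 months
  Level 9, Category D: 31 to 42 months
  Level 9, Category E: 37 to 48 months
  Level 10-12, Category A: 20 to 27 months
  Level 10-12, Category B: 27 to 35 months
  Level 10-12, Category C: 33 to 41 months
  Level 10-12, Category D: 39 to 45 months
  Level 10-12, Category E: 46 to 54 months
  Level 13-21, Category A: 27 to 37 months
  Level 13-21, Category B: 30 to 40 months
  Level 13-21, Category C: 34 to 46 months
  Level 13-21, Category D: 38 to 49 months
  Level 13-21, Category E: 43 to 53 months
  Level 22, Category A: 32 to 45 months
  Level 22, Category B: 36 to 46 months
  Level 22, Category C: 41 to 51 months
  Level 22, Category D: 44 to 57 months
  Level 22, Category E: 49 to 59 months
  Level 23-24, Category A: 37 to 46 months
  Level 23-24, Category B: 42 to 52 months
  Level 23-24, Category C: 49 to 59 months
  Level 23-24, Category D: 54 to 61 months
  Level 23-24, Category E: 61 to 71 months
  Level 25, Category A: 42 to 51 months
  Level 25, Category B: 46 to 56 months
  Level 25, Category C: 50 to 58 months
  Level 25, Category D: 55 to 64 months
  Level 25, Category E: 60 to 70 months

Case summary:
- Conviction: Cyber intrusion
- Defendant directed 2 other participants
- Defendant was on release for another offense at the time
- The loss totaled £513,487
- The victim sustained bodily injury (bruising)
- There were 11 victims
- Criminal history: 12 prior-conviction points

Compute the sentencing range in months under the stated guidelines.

Base offense level for cyber intrusion: 12.
A1 applies (level before this adjustment is 12 < 18, so +2): 12 + 2 = 14.
A2 applies (level before this adjustment is 14 < 21, so +1): 14 + 1 = 15.
A3 applies: 15 + 2 = 17.
A5 applies: 17 + 2 = 19.
A6 applies: 19 + 1 = 20.
Final offense level: 20.
Criminal history: 12 prior points → Category D (12-13).
Level 20 falls in the 13-21 band.
Grid: Level 13-21 × Category D = 38-49 months.

38-49 months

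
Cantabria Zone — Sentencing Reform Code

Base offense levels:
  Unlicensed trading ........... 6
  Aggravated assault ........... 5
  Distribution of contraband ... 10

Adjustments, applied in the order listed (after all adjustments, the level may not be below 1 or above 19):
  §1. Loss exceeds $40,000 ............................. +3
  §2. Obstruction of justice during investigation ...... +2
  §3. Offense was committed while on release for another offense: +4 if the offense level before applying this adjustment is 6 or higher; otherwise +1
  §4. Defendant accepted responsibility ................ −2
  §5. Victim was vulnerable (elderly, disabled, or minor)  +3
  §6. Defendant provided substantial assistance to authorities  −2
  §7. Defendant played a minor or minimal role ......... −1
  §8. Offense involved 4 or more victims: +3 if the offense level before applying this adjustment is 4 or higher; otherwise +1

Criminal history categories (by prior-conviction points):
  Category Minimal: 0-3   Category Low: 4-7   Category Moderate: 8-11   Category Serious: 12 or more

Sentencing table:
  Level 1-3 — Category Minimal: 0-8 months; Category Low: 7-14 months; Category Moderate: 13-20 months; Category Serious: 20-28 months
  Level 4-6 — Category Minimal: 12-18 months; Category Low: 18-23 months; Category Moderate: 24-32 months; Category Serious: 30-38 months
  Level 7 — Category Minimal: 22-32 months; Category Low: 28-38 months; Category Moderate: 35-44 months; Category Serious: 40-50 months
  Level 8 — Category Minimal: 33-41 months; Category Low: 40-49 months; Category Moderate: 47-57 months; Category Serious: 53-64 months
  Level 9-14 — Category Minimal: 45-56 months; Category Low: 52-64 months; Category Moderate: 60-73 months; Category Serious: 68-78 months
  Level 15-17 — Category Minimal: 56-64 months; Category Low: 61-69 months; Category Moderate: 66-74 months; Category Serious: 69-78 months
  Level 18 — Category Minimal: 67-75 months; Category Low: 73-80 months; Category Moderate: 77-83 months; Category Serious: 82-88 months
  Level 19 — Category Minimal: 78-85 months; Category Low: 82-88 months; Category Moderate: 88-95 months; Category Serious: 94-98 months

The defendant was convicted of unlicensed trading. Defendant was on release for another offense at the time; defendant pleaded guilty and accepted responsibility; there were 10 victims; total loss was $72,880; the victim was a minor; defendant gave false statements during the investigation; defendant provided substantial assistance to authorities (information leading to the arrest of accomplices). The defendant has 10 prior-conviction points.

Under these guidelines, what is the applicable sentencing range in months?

66-74 months

Base offense level for unlicensed trading: 6.
§1 applies: 6 + 3 = 9.
§2 applies: 9 + 2 = 11.
§3 applies (level before this adjustment is 11 ≥ 6, so +4): 11 + 4 = 15.
§4 applies: 15 − 2 = 13.
§5 applies: 13 + 3 = 16.
§6 applies: 16 − 2 = 14.
§8 applies (level before this adjustment is 14 ≥ 4, so +3): 14 + 3 = 17.
Final offense level: 17.
Criminal history: 10 prior points → Category Moderate (8-11).
Level 17 falls in the 15-17 band.
Grid: Level 15-17 × Category Moderate = 66-74 months.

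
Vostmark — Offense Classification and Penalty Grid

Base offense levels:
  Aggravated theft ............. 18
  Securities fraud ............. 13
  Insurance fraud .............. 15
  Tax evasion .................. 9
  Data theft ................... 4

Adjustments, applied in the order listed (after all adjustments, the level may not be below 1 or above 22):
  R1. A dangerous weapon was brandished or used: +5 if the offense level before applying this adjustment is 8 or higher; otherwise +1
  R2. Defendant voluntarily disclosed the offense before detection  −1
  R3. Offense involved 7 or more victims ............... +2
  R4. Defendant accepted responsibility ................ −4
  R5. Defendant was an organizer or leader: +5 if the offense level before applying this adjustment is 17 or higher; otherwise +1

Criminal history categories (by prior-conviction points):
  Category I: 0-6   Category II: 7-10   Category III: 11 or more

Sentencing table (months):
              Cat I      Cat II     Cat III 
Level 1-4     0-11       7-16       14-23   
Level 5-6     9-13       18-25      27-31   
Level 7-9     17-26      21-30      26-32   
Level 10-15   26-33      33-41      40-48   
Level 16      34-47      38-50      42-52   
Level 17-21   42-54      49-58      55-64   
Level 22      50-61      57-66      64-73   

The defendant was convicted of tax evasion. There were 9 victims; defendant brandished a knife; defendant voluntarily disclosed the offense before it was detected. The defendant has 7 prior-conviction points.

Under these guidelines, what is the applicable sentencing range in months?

33-41 months

Base offense level for tax evasion: 9.
R1 applies (level before this adjustment is 9 ≥ 8, so +5): 9 + 5 = 14.
R2 applies: 14 − 1 = 13.
R3 applies: 13 + 2 = 15.
R5 does not apply.
Final offense level: 15.
Criminal history: 7 prior points → Category II (7-10).
Level 15 falls in the 10-15 band.
Grid: Level 10-15 × Category II = 33-41 months.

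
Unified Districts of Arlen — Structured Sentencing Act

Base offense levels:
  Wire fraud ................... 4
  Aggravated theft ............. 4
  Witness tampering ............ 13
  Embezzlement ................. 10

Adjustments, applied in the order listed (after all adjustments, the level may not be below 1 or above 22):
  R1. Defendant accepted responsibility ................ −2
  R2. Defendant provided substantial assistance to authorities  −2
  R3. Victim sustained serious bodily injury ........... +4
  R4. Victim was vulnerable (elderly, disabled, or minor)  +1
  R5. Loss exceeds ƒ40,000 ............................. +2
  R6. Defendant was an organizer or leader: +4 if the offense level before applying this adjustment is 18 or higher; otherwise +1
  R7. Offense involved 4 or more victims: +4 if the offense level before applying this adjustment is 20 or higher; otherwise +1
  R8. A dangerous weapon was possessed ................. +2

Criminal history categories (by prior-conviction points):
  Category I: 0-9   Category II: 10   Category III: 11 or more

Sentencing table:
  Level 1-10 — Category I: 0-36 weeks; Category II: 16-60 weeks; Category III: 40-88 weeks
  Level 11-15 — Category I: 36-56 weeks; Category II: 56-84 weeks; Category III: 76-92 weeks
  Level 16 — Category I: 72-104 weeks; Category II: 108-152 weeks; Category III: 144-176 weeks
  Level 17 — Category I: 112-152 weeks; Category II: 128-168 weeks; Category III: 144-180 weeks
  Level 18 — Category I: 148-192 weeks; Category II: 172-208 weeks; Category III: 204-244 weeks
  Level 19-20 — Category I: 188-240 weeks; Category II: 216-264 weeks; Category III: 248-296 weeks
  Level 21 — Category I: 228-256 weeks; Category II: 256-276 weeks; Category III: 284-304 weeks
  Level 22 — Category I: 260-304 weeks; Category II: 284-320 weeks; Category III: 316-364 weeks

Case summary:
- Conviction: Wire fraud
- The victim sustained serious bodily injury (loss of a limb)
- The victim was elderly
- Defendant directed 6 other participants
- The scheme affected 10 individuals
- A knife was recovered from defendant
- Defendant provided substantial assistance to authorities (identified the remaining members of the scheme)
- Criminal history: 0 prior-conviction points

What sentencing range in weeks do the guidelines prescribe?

Base offense level for wire fraud: 4.
R1 does not apply.
R2 applies: 4 − 2 = 2.
R3 applies: 2 + 4 = 6.
R4 applies: 6 + 1 = 7.
R6 applies (level before this adjustment is 7 < 18, so +1): 7 + 1 = 8.
R7 applies (level before this adjustment is 8 < 20, so +1): 8 + 1 = 9.
R8 applies: 9 + 2 = 11.
Final offense level: 11.
Criminal history: 0 prior points → Category I (0-9).
Level 11 falls in the 11-15 band.
Grid: Level 11-15 × Category I = 36-56 weeks.

36-56 weeks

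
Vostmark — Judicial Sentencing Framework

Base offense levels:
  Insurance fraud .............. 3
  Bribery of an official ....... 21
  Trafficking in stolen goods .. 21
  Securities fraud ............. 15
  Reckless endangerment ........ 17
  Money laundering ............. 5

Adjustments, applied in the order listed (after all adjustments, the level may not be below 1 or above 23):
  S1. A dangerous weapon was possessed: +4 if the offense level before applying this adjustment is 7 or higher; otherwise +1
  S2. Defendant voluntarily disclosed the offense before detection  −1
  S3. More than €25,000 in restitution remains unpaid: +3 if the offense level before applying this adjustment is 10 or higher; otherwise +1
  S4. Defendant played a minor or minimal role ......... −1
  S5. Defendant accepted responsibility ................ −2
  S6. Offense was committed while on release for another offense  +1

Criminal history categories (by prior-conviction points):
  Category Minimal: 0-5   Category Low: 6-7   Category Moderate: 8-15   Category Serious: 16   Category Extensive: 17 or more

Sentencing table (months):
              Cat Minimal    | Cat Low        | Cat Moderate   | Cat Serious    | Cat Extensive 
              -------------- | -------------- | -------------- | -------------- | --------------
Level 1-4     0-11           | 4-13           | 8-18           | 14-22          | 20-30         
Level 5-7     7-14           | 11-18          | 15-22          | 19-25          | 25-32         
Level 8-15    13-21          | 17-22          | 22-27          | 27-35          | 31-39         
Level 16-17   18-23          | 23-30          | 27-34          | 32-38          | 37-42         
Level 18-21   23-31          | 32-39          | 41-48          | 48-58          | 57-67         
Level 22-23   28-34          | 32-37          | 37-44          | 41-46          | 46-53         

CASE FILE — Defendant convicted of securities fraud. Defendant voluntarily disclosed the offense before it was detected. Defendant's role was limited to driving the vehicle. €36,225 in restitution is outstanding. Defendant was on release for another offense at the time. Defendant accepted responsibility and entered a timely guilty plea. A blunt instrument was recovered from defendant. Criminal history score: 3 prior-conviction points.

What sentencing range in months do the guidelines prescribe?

23-31 months

Base offense level for securities fraud: 15.
S1 applies (level before this adjustment is 15 ≥ 7, so +4): 15 + 4 = 19.
S2 applies: 19 − 1 = 18.
S3 applies (level before this adjustment is 18 ≥ 10, so +3): 18 + 3 = 21.
S4 applies: 21 − 1 = 20.
S5 applies: 20 − 2 = 18.
S6 applies: 18 + 1 = 19.
Final offense level: 19.
Criminal history: 3 prior points → Category Minimal (0-5).
Level 19 falls in the 18-21 band.
Grid: Level 18-21 × Category Minimal = 23-31 months.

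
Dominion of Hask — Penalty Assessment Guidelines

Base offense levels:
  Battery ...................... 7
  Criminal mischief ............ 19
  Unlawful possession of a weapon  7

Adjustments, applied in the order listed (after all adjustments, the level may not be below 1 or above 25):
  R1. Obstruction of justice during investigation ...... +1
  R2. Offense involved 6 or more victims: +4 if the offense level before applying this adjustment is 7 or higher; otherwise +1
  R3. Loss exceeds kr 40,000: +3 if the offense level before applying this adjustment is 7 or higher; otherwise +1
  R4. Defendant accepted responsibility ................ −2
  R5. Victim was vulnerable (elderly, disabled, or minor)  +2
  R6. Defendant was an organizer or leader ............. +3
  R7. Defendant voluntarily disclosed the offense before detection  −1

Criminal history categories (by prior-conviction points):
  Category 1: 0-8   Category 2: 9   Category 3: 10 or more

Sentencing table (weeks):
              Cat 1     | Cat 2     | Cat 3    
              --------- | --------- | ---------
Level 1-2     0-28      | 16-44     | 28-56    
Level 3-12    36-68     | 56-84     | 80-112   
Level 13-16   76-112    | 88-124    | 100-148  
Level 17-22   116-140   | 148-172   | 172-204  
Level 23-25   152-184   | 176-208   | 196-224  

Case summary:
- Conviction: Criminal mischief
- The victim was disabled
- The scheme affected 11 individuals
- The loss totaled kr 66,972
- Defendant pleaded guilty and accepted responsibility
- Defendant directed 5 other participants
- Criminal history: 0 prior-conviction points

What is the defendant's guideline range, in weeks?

Base offense level for criminal mischief: 19.
R1 does not apply.
R2 applies (level before this adjustment is 19 ≥ 7, so +4): 19 + 4 = 23.
R3 applies (level before this adjustment is 23 ≥ 7, so +3): 23 + 3 = 26.
R4 applies: 26 − 2 = 24.
R5 applies: 24 + 2 = 26.
R6 applies: 26 + 3 = 29.
Level 29 exceeds the maximum of 25; capped at 25.
Final offense level: 25.
Criminal history: 0 prior points → Category 1 (0-8).
Level 25 falls in the 23-25 band.
Grid: Level 23-25 × Category 1 = 152-184 weeks.

152-184 weeks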